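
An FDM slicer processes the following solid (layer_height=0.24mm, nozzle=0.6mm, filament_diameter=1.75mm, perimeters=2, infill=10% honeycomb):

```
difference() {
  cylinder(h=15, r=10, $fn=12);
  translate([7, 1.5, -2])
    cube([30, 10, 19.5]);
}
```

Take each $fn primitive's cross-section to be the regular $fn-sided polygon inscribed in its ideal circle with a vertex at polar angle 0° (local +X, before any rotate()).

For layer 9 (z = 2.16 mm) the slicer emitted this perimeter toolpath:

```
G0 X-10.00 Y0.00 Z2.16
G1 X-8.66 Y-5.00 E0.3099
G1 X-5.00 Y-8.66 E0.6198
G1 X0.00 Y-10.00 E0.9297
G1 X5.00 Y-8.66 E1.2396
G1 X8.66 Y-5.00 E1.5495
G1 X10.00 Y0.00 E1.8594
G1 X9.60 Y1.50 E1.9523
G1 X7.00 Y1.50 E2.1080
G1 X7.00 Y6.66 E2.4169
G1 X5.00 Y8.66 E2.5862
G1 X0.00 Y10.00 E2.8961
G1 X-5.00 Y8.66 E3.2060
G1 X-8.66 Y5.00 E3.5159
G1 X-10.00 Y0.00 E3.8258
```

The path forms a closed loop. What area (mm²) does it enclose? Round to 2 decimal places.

291.16 mm²

Apply the shoelace formula to the sequence of (X, Y) vertices; enclosed area = 291.16 mm².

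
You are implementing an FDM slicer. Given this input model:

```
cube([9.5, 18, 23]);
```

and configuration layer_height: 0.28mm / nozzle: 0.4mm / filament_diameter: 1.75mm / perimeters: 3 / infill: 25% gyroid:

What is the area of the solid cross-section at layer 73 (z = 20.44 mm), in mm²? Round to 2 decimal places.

171.00 mm²

At z = 20.44 mm: the cube (footprint 9.5×18) is included at this height (area 171.00 mm²). Overall, the cross-section is a single solid region. Net area = 171.00 mm².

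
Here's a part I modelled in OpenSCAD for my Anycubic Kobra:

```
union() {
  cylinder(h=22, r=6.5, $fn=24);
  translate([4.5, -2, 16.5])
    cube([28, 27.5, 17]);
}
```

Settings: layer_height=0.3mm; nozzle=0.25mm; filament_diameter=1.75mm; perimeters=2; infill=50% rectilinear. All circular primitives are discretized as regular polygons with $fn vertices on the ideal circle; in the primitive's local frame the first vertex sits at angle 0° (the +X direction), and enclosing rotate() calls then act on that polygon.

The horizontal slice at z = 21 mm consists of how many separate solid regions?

1

At z = 21 mm: the r=6.5 cylinder contributes a regular 24-gon of circumradius 6.5; the cube at (4.5, -2) is present — its section is the full 28×27.5 rectangle; Combining (union): the regions partially overlap (shared area 10.01 mm²), so overlapping operands fuse into one piece — 1 connected region. The result has 1 disconnected region.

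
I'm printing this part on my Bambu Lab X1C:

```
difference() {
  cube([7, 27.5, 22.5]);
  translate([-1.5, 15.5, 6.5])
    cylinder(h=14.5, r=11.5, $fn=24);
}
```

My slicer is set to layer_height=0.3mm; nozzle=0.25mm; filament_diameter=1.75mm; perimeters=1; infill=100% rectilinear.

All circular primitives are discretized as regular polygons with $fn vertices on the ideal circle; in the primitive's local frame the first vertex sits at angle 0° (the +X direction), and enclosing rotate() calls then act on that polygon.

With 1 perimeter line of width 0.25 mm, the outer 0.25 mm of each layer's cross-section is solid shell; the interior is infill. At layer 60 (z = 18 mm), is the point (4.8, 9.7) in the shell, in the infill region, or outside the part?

At z = 18 mm: the cube (footprint 7×27.5) is included at this height; the cylinder at (-1.5, 15.5): section is a regular 24-gon, circumradius r=11.5; Taking the first minus the rest: starting from the 7×27.5 cube, the r=11.5 cylinder at (-1.5, 15.5) partially overlaps it — only the 140.42 mm² overlap (of its 410.75 mm²) is removed, clipping the outline — 2 connected regions. Overall, the cross-section has 2 separate islands. The nearest boundary edge runs (6.63, 7.37)→(7.00, 7.85); distance from the point to it = 2.88 mm. The point is not inside any of the regions above, so it lies outside the cross-section (2.88 mm from the nearest boundary).

outside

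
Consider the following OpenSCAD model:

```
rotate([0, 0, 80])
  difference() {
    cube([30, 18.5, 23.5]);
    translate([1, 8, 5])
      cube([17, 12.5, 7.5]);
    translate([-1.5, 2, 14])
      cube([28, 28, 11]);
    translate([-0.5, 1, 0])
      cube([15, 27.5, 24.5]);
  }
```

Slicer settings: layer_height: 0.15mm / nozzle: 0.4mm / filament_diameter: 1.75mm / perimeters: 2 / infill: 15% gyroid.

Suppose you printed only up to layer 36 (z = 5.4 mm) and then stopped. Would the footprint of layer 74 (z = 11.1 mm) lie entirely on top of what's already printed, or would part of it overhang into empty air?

Compare the two slices. At z = 5.4: the cube is present — its section is the full 30×18.5 rectangle (area 555.00 mm²); the 17×12.5 cube at (1, 8) contributes its full rectangle (area 212.50 mm²); the cube at (-1.5, 2) is absent (z outside [14, 25]); the cube at (-0.5, 1) (footprint 15×27.5) is included at this height (area 412.50 mm²); After the difference (first − rest): starting from the 30×18.5 cube (555.00 mm²), the 17×12.5 cube at (1, 8) partially overlaps it — only the 178.50 mm² overlap (of its 212.50 mm²) is removed, clipping the outline; the 15×27.5 cube at (-0.5, 1) partially overlaps it — only the 112.00 mm² overlap (of its 412.50 mm²) is removed, clipping the outline — area = 264.50 mm²; (whole slice rotated 80° about Z — lengths, areas and connectivity unchanged). At z = 11.1: the 30×18.5 cube contributes its full rectangle (area 555.00 mm²); the cube at (1, 8) is present — its section is the full 17×12.5 rectangle (area 212.50 mm²); the cube at (-1.5, 2) is not intersected at this z (z outside [14, 25]); the cube at (-0.5, 1) is present — its section is the full 15×27.5 rectangle (area 412.50 mm²); After the difference (first − rest): starting from the 30×18.5 cube (555.00 mm²), the 17×12.5 cube at (1, 8) partially overlaps it — only the 178.50 mm² overlap (of its 212.50 mm²) is removed, clipping the outline; the 15×27.5 cube at (-0.5, 1) partially overlaps it — only the 112.00 mm² overlap (of its 412.50 mm²) is removed, clipping the outline — area = 264.50 mm²; (rotated 80° about Z; rotation is an isometry so areas/perimeters/island counts are preserved). Checking containment: the cross-section at z = 11.1 is a subset of the cross-section at z = 5.4.

entirely on top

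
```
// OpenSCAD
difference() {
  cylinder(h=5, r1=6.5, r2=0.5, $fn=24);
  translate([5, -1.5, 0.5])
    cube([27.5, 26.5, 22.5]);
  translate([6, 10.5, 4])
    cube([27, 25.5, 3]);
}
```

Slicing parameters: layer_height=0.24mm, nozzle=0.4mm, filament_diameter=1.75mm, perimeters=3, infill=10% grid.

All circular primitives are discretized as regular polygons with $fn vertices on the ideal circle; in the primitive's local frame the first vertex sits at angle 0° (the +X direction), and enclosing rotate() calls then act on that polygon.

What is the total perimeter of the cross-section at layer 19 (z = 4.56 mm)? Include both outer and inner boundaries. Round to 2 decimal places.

6.44 mm

At z = 4.56 mm: the cone: at t=0.912 of its height the radius interpolates to r₁+(r₂−r₁)t = 1.028, giving a regular 24-gon of that circumradius (perimeter = 2·24·1.028·sin(180°/24) = 6.44 mm); the cube at (5, -1.5) is present — its section is the full 27.5×26.5 rectangle (perimeter 108.00 mm); the cube at (6, 10.5) (footprint 27×25.5) is included at this height (perimeter 105.00 mm); Subtracting the remaining from the first: starting from the cone, the 27.5×26.5 cube at (5, -1.5) misses the remaining region (no effect); the 27×25.5 cube at (6, 10.5) misses the remaining region (no effect) — boundary = 6.44 mm. Overall, the cross-section is a single solid region. Total boundary length (outer) = 6.44 mm.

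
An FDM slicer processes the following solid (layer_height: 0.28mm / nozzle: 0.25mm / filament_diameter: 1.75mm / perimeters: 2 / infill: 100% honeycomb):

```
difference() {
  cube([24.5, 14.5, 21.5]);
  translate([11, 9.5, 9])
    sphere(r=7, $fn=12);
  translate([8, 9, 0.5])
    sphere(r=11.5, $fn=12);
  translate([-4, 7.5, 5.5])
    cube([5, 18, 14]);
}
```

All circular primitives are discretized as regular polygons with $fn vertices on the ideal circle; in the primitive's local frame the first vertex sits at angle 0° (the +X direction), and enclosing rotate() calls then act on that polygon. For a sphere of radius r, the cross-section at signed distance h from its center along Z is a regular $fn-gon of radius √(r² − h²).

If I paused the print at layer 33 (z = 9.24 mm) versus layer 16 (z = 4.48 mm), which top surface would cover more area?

Layer 33 (z = 9.24): the cube (footprint 24.5×14.5) is included at this height (area 355.25 mm²); the r=7 sphere at (11, 9.5) slices to a regular 12-gon of circumradius 6.996 (√(r²−h²) with h=0.24 from center) (area = (12/2)·6.996²·sin(360°/12) = 146.83 mm²); the sphere at (8, 9): section is a regular 12-gon, circumradius = √(r²−h²) = √(11.5²−8.74²) = 7.474 (area = (12/2)·7.474²·sin(360°/12) = 167.59 mm²); the 5×18 cube at (-4, 7.5) contributes its full rectangle (area 90.00 mm²); Subtracting the remaining from the first: starting from the 24.5×14.5 cube (355.25 mm²), the r=7 sphere at (11, 9.5) partially overlaps it — only the 135.02 mm² overlap (of its 146.83 mm²) is removed, clipping the outline; the r=11.5 sphere at (8, 9) partially overlaps it — only the 48.17 mm² overlap (of its 167.59 mm²) is removed, clipping the outline; the 5×18 cube at (-4, 7.5) partially overlaps it — only the 6.17 mm² overlap (of its 90.00 mm²) is removed, clipping the outline — area = 165.89 mm². So its area = 165.89 mm². Layer 16 (z = 4.48): the 24.5×14.5 cube contributes its full rectangle (area 355.25 mm²); the r=7 sphere at (11, 9.5) contributes a regular 12-gon of circumradius √(7²−4.52²) = 5.345 (area = (12/2)·5.345²·sin(360°/12) = 85.71 mm²); the r=11.5 sphere at (8, 9) slices to a regular 12-gon of circumradius 10.789 (√(r²−h²) with h=3.98 from center) (area = (12/2)·10.789²·sin(360°/12) = 349.23 mm²); the cube at (-4, 7.5) is not intersected at this z (z outside [5.5, 19.5]); Taking the first minus the rest: starting from the 24.5×14.5 cube (355.25 mm²), the r=7 sphere at (11, 9.5) partially overlaps it — only the 85.26 mm² overlap (of its 85.71 mm²) is removed, clipping the outline; the r=11.5 sphere at (8, 9) partially overlaps it — only the 164.96 mm² overlap (of its 349.23 mm²) is removed, clipping the outline — area = 105.03 mm². So its area = 105.03 mm². Layer 33 is larger (165.89 vs 105.03 mm²).

layer 33 (z = 9.24 mm)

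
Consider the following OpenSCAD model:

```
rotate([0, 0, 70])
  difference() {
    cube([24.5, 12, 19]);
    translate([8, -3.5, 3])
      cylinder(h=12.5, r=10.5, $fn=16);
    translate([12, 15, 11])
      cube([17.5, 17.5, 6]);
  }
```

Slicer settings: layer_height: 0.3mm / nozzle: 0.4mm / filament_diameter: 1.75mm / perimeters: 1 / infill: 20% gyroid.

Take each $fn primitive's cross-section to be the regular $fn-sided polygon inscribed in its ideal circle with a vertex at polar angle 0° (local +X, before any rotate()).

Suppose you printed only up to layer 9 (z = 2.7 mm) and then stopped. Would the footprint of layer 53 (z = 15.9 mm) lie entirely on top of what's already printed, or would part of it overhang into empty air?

entirely on top

Compare the two slices. At z = 2.7: the cube (footprint 24.5×12) is included at this height (area 294.00 mm²); the cylinder at (8, -3.5) is not intersected at this z (z outside [3, 15.5]); the cube at (12, 15) is not intersected at this z (z outside [11, 17]); Subtracting the remaining from the first: none of the subtracted shapes is present at this height, so the 24.5×12 cube is unchanged — area = 294.00 mm²; (rotated 70° about Z; rotation is an isometry so areas/perimeters/island counts are preserved). At z = 15.9: the 24.5×12 cube contributes its full rectangle (area 294.00 mm²); the cylinder at (8, -3.5) is absent (z outside [3, 15.5]); the 17.5×17.5 cube at (12, 15) contributes its full rectangle (area 306.25 mm²); Subtracting the remaining from the first: starting from the 24.5×12 cube (294.00 mm²), the 17.5×17.5 cube at (12, 15) misses the remaining region (no effect) — area = 294.00 mm²; (rotated 70° about Z; rotation is an isometry so areas/perimeters/island counts are preserved). Checking containment: the cross-section at z = 15.9 is a subset of the cross-section at z = 2.7.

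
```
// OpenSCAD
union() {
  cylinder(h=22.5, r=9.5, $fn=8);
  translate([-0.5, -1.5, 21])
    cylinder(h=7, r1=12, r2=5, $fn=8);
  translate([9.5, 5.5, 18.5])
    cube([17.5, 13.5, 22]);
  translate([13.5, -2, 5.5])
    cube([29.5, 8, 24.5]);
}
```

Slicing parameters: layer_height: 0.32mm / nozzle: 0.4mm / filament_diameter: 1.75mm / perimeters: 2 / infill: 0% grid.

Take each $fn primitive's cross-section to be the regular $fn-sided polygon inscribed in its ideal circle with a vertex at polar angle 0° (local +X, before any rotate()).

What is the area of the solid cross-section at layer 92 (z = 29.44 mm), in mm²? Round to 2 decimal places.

At z = 29.44 mm: the cylinder is absent (z outside [0, 22.5]); the cone at (-0.5, -1.5) is not intersected at this z (z outside [21, 28]); the cube at (9.5, 5.5) is present — its section is the full 17.5×13.5 rectangle (area 236.25 mm²); the cube at (13.5, -2) is present — its section is the full 29.5×8 rectangle (area 236.00 mm²); Merging all regions: the regions partially overlap — summed areas 472.25 mm² minus the doubly-counted overlap 6.75 mm² gives 465.50 mm² — area = 465.50 mm². Overall, the cross-section is a single solid region. Net area = 465.50 mm².

465.50 mm²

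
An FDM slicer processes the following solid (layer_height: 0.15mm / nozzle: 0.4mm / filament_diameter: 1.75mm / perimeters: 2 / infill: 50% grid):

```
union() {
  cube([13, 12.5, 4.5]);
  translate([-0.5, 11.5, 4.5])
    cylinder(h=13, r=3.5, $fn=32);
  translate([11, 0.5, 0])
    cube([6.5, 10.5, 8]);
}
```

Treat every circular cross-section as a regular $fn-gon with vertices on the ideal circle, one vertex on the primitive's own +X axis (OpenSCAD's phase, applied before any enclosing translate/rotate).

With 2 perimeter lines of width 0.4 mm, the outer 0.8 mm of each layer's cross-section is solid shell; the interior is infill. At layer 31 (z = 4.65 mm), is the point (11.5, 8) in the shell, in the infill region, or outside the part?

shell

At z = 4.65 mm: the cube is absent (z outside [0, 4.5]); the r=3.5 cylinder at (-0.5, 11.5) contributes a regular 32-gon of circumradius 3.5; the cube at (11, 0.5) (footprint 6.5×10.5) is included at this height; Combining (union): the 2 present regions are separate (no shared area or edge), so areas and boundary lengths simply add and each stays a separate island — 2 connected regions. Overall, the cross-section has 2 separate islands. The nearest boundary edge runs (11.00, 0.50)→(11.00, 11.00); distance from the point to it = 0.50 mm. (Shell/infill is judged within the island containing the point — the largest one.) The point is inside the cross-section, 0.50 mm from the nearest boundary — within the 0.8 mm shell band (2 × 0.4).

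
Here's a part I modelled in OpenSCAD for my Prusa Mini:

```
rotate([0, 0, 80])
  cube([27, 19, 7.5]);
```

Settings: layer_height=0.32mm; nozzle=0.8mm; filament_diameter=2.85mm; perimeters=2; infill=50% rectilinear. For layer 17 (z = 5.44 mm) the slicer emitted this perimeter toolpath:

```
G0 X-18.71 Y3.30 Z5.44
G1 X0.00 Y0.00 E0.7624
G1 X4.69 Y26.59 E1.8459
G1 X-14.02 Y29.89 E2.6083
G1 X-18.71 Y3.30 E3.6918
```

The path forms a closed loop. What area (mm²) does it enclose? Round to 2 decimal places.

Apply the shoelace formula to the sequence of (X, Y) vertices; enclosed area = 512.98 mm².

512.98 mm²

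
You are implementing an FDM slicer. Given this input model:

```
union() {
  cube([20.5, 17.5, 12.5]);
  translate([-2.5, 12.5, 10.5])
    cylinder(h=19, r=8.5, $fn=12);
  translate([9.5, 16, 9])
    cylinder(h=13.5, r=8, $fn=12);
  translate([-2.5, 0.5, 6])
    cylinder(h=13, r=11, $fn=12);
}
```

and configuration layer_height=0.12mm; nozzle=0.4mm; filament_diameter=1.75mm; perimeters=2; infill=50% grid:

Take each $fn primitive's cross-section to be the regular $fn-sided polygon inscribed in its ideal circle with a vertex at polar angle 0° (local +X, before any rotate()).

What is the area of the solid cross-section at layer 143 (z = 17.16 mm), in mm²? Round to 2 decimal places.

675.07 mm²

At z = 17.16 mm: the cube is absent (z outside [0, 12.5]); the r=8.5 cylinder at (-2.5, 12.5) contributes a regular 12-gon of circumradius 8.5 (area = (12/2)·8.500²·sin(360°/12) = 216.75 mm²); the r=8 cylinder at (9.5, 16) contributes a regular 12-gon of circumradius 8 (area = (12/2)·8.000²·sin(360°/12) = 192.00 mm²); the cylinder at (-2.5, 0.5): section is a regular 12-gon, circumradius r=11 (area = (12/2)·11.000²·sin(360°/12) = 363.00 mm²); Taking the union: the regions partially overlap — summed areas 771.75 mm² minus the doubly-counted overlap 96.68 mm² gives 675.07 mm² — area = 675.07 mm². Overall, the cross-section is a single solid region. Net area = 675.07 mm².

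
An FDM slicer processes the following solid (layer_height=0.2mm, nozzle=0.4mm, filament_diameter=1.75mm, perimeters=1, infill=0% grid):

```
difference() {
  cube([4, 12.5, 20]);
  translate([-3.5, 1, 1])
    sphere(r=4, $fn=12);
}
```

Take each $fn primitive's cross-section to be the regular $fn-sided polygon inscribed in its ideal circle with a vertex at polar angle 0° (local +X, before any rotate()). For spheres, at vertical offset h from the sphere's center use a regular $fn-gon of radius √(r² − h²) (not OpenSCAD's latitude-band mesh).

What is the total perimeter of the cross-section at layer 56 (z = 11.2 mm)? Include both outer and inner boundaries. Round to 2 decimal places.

33.00 mm

At z = 11.2 mm: the cube is present — its section is the full 4×12.5 rectangle (perimeter 33.00 mm); the sphere at (-3.5, 1) is not intersected at this z (|z−center|=10.200 > r=4); Taking the first minus the rest: none of the subtracted shapes is present at this height, so the 4×12.5 cube is unchanged — boundary = 33.00 mm. Overall, the cross-section is a single solid region. Total boundary length (outer) = 33.00 mm.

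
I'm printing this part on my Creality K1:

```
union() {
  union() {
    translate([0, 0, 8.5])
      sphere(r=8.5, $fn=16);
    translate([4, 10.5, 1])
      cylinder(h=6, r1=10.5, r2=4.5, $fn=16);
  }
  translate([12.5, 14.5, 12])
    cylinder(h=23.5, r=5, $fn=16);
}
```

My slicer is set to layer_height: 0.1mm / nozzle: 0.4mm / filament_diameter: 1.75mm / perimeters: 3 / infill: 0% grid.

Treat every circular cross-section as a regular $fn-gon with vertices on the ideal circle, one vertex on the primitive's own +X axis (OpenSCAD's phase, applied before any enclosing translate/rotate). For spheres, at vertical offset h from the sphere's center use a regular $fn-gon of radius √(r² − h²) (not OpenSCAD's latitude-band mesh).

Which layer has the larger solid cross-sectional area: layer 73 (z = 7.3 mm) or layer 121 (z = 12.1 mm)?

Layer 73 (z = 7.3): the sphere: section is a regular 16-gon, circumradius = √(r²−h²) = √(8.5²−1.2²) = 8.415 (area = (16/2)·8.415²·sin(360°/16) = 216.78 mm²); the cone at (4, 10.5) is not intersected at this z (z outside [1, 7]); Combining (union): only the r=8.5 sphere is present, so the union is just that shape — area = 216.78 mm²; the cylinder at (12.5, 14.5) is absent (z outside [12, 35.5]); Taking the union: only that combined region is present, so the union is just that shape — area = 216.78 mm². So its area = 216.78 mm². Layer 121 (z = 12.1): the r=8.5 sphere slices to a regular 16-gon of circumradius 7.700 (√(r²−h²) with h=3.6 from center) (area = (16/2)·7.700²·sin(360°/16) = 181.51 mm²); the cone at (4, 10.5) is not intersected at this z (z outside [1, 7]); Merging all regions: only the r=8.5 sphere is present, so the union is just that shape — area = 181.51 mm²; the cylinder at (12.5, 14.5): section is a regular 16-gon, circumradius r=5 (area = (16/2)·5.000²·sin(360°/16) = 76.54 mm²); Merging all regions: the 2 present regions are separate (no shared area or edge), so areas and boundary lengths simply add and each stays a separate island — area = 258.05 mm². So its area = 258.05 mm². Layer 121 is larger (258.05 vs 216.78 mm²).

layer 121 (z = 12.1 mm)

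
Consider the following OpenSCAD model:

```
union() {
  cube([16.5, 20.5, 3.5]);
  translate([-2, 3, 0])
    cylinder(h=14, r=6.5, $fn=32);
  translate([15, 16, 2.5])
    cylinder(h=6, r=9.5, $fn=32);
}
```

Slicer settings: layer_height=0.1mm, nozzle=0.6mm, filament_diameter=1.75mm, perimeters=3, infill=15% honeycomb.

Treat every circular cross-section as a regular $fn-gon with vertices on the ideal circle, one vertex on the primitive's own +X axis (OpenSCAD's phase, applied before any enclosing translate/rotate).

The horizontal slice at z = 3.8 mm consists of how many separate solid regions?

2

At z = 3.8 mm: the cube is not intersected at this z (z outside [0, 3.5]); the cylinder at (-2, 3): section is a regular 32-gon, circumradius r=6.5; the r=9.5 cylinder at (15, 16) contributes a regular 32-gon of circumradius 9.5; Taking the union: the 2 present regions are separate (no shared area or edge), so areas and boundary lengths simply add and each stays a separate island — 2 connected regions. The result has 2 disconnected regions.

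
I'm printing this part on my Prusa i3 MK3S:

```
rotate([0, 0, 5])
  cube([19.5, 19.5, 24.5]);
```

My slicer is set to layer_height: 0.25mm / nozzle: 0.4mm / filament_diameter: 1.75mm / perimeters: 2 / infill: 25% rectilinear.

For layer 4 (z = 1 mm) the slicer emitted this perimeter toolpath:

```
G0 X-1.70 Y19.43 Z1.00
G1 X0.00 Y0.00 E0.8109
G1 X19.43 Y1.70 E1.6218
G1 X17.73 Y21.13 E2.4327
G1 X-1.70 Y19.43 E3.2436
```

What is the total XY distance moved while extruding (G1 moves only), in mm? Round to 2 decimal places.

Sum the Euclidean lengths of each G1 segment: total = 78.02 mm.

78.02 mm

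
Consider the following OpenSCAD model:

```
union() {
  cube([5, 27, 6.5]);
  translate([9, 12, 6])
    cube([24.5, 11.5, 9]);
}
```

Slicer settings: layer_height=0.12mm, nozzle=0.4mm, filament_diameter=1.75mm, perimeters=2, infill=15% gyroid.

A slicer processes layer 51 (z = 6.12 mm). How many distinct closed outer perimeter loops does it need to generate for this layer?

At z = 6.12 mm: the cube (footprint 5×27) is included at this height; the cube at (9, 12) is present — its section is the full 24.5×11.5 rectangle; Combining (union): the 2 present regions are separate (no shared area or edge), so areas and boundary lengths simply add and each stays a separate island — 2 connected regions. The result has 2 disconnected regions.

2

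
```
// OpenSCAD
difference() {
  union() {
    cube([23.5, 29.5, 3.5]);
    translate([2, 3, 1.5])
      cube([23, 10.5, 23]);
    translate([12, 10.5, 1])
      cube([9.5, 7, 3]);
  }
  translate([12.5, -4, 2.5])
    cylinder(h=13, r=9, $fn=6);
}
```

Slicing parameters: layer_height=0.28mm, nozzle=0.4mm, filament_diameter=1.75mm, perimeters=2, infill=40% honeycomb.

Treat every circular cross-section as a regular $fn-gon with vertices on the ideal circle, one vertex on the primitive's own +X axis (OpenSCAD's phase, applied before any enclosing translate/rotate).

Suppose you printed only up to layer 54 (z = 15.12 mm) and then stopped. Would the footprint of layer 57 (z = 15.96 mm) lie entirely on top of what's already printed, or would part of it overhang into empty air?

part overhangs

Compare the two slices. At z = 15.12: the cube is not intersected at this z (z outside [0, 3.5]); the cube at (2, 3) is present — its section is the full 23×10.5 rectangle (area 241.50 mm²); the cube at (12, 10.5) is absent (z outside [1, 4]); Combining (union): only the 23×10.5 cube at (2, 3) is present, so the union is just that shape — area = 241.50 mm²; the r=9 cylinder at (12.5, -4) gives a regular 6-gon of circumradius 9 (constant along its height) (area = (6/2)·9.000²·sin(360°/6) = 210.44 mm²); Taking the first minus the rest: starting from the result so far (241.50 mm²), the r=9 cylinder at (12.5, -4) partially overlaps it — only the 7.51 mm² overlap (of its 210.44 mm²) is removed, clipping the outline — area = 233.99 mm². At z = 15.96: the cube is not intersected at this z (z outside [0, 3.5]); the cube at (2, 3) is present — its section is the full 23×10.5 rectangle (area 241.50 mm²); the cube at (12, 10.5) does not reach this height (z outside [1, 4]); Combining (union): only the 23×10.5 cube at (2, 3) is present, so the union is just that shape — area = 241.50 mm²; the cylinder at (12.5, -4) does not reach this height (z outside [2.5, 15.5]); Subtracting the remaining from the first: none of the subtracted shapes is present at this height, so the result so far is unchanged — area = 241.50 mm². Checking containment: at z = 15.96 the cross-section extends beyond the z = 15.12 cross-section by about 7.51 mm².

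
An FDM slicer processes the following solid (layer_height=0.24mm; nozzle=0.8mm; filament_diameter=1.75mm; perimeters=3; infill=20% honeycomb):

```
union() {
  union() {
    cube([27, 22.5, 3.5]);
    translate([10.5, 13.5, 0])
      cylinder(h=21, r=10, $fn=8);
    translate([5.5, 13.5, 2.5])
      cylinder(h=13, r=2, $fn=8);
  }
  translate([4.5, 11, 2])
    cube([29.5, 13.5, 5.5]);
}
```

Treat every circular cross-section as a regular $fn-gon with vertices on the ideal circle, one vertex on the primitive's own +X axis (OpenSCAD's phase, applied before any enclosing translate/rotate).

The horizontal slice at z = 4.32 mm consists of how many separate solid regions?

At z = 4.32 mm: the cube does not reach this height (z outside [0, 3.5]); the cylinder at (10.5, 13.5): section is a regular 8-gon, circumradius r=10; the r=2 cylinder at (5.5, 13.5) contributes a regular 8-gon of circumradius 2; Combining (union): the r=2 cylinder at (5.5, 13.5) lies entirely inside the r=10 cylinder at (10.5, 13.5), so the union is just the r=10 cylinder at (10.5, 13.5) — 1 connected region; the cube at (4.5, 11) (footprint 29.5×13.5) is included at this height; Taking the union: the regions partially overlap (shared area 161.96 mm²), so overlapping operands fuse into one piece — 1 connected region. The result has 1 disconnected region.

1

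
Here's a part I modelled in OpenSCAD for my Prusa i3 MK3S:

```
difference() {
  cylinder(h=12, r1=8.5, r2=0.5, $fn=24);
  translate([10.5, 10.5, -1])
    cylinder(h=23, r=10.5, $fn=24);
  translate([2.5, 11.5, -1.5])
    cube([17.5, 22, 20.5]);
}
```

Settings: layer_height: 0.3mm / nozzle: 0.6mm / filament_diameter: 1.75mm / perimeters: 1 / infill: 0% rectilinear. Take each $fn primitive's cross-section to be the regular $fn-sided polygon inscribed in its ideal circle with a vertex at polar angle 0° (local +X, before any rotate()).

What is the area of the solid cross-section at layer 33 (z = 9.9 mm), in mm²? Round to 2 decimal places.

At z = 9.9 mm: the cone (r1=8.5→r2=0.5) has section circumradius 1.900 here — a regular 24-gon (area = (24/2)·1.900²·sin(360°/24) = 11.21 mm²); the cylinder at (10.5, 10.5): section is a regular 24-gon, circumradius r=10.5 (area = (24/2)·10.500²·sin(360°/24) = 342.42 mm²); the cube at (2.5, 11.5) (footprint 17.5×22) is included at this height (area 385.00 mm²); After the difference (first − rest): starting from the cone (11.21 mm²), the r=10.5 cylinder at (10.5, 10.5) misses the remaining region (no effect); the 17.5×22 cube at (2.5, 11.5) misses the remaining region (no effect) — area = 11.21 mm². Overall, the cross-section is a single solid region. Net area = 11.21 mm².

11.21 mm²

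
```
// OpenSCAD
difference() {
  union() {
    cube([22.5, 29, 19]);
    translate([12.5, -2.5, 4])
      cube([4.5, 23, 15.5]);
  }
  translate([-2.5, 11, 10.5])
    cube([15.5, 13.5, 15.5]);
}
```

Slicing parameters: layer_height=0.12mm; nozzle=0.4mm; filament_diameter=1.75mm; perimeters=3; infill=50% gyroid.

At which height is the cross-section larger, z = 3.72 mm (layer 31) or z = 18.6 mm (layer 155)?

layer 31 (z = 3.72 mm)

Layer 31 (z = 3.72): the cube is present — its section is the full 22.5×29 rectangle (area 652.50 mm²); the cube at (12.5, -2.5) does not reach this height (z outside [4, 19.5]); Taking the union: only the 22.5×29 cube is present, so the union is just that shape — area = 652.50 mm²; the cube at (-2.5, 11) is not intersected at this z (z outside [10.5, 26]); Taking the first minus the rest: none of the subtracted shapes is present at this height, so that combined region is unchanged — area = 652.50 mm². So its area = 652.50 mm². Layer 155 (z = 18.6): the 22.5×29 cube contributes its full rectangle (area 652.50 mm²); the 4.5×23 cube at (12.5, -2.5) contributes its full rectangle (area 103.50 mm²); Merging all regions: the regions partially overlap — summed areas 756.00 mm² minus the doubly-counted overlap 92.25 mm² gives 663.75 mm² — area = 663.75 mm²; the cube at (-2.5, 11) (footprint 15.5×13.5) is included at this height (area 209.25 mm²); Taking the first minus the rest: starting from the result so far (663.75 mm²), the 15.5×13.5 cube at (-2.5, 11) partially overlaps it — only the 175.50 mm² overlap (of its 209.25 mm²) is removed, clipping the outline — area = 488.25 mm². So its area = 488.25 mm². Layer 31 is larger (652.50 vs 488.25 mm²).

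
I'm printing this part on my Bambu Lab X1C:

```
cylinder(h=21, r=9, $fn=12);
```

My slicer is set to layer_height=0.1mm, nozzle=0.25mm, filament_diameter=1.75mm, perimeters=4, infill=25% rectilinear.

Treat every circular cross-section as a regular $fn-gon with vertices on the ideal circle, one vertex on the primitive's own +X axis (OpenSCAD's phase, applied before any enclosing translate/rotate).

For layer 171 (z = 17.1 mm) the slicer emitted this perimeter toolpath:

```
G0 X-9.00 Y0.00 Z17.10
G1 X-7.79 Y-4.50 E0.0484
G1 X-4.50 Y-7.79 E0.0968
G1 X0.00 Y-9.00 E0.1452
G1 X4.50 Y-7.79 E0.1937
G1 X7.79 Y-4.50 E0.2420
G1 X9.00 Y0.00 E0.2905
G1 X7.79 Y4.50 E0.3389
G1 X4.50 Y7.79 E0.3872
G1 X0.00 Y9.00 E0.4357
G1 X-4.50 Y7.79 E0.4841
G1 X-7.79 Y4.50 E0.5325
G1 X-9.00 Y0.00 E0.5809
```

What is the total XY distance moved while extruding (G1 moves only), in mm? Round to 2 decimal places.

Sum the Euclidean lengths of each G1 segment: total = 55.89 mm.

55.89 mm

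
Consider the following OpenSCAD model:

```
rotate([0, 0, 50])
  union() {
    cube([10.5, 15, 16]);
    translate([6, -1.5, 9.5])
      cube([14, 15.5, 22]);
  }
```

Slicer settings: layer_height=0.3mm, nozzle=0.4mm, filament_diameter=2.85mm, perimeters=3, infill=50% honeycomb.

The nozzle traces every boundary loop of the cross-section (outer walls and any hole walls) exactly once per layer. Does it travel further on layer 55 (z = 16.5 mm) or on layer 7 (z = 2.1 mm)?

layer 55 (z = 16.5 mm)

Layer 55 (z = 16.5): the cube does not reach this height (z outside [0, 16]); the cube at (6, -1.5) (footprint 14×15.5) is included at this height (perimeter 59.00 mm); Merging all regions: only the 14×15.5 cube at (6, -1.5) is present, so the union is just that shape — boundary = 59.00 mm; (whole slice rotated 50° about Z — lengths, areas and connectivity unchanged). So its perimeter = 59.00 mm. Layer 7 (z = 2.1): the 10.5×15 cube contributes its full rectangle (perimeter 51.00 mm); the cube at (6, -1.5) is absent (z outside [9.5, 31.5]); Merging all regions: only the 10.5×15 cube is present, so the union is just that shape — boundary = 51.00 mm; (whole slice rotated 50° about Z — lengths, areas and connectivity unchanged). So its perimeter = 51.00 mm. Layer 55 is larger (59.00 vs 51.00 mm).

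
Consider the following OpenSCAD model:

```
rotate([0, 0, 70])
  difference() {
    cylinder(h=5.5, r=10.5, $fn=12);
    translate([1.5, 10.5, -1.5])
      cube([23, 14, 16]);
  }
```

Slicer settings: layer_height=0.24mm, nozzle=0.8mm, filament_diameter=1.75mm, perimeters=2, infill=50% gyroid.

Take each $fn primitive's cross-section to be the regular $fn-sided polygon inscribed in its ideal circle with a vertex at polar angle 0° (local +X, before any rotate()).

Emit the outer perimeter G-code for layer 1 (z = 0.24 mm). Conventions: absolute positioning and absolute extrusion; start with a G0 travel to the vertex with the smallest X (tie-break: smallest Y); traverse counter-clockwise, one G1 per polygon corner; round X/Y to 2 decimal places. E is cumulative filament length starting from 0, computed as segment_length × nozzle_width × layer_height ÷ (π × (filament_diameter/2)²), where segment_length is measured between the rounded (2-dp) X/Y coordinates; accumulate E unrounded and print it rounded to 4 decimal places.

G0 X-10.34 Y-1.82 Z0.24
G1 X-8.04 Y-6.75 E0.4343
G1 X-3.59 Y-9.87 E0.8681
G1 X1.82 Y-10.34 E1.3016
G1 X6.75 Y-8.04 E1.7358
G1 X9.87 Y-3.59 E2.1696
G1 X10.34 Y1.82 E2.6031
G1 X8.04 Y6.75 E3.0374
G1 X3.59 Y9.87 E3.4712
G1 X-1.82 Y10.34 E3.9047
G1 X-6.75 Y8.04 E4.3389
G1 X-9.87 Y3.59 E4.7728
G1 X-10.34 Y-1.82 E5.2062

At z = 0.24 mm: the cylinder: section is a regular 12-gon, circumradius r=10.5; the cube at (1.5, 10.5) is present — its section is the full 23×14 rectangle; After the difference (first − rest): starting from the r=10.5 cylinder, the 23×14 cube at (1.5, 10.5) misses the remaining region (no effect) — 1 connected region; (whole slice rotated 70° about Z — lengths, areas and connectivity unchanged). The outline is a single polygon with 12 vertices. Extrusion per mm of travel: 0.8 × 0.24 / (π × 0.875²) = 0.079824. Accumulating E over each segment gives final E = 5.2062.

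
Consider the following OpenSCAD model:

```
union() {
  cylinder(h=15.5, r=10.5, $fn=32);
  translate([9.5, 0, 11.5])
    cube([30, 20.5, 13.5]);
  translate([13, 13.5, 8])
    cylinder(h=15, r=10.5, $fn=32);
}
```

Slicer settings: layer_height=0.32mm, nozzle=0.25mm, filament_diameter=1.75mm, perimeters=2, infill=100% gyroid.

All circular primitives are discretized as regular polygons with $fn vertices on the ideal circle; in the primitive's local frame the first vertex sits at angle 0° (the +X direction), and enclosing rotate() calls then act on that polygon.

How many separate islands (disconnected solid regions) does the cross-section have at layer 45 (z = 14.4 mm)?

At z = 14.4 mm: the r=10.5 cylinder contributes a regular 32-gon of circumradius 10.5; the cube at (9.5, 0) (footprint 30×20.5) is included at this height; the r=10.5 cylinder at (13, 13.5) contributes a regular 32-gon of circumradius 10.5; Combining (union): the regions partially overlap (shared area 230.31 mm²), so overlapping operands fuse into one piece — 1 connected region. Overall, the cross-section is a single solid region. Island count = 1.

1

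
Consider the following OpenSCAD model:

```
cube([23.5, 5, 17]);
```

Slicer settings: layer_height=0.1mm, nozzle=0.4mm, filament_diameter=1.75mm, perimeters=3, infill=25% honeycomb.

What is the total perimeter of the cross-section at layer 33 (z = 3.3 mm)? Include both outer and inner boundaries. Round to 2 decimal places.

57.00 mm

At z = 3.3 mm: the cube is present — its section is the full 23.5×5 rectangle (perimeter 57.00 mm). Overall, the cross-section is a single solid region. Total boundary length (outer) = 57.00 mm.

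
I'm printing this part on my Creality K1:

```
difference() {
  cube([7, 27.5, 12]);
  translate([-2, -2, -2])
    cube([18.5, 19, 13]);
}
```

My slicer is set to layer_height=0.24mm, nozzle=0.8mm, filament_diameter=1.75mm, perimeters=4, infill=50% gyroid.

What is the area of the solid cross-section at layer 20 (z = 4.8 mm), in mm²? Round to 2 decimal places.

At z = 4.8 mm: the cube (footprint 7×27.5) is included at this height (area 192.50 mm²); the cube at (-2, -2) (footprint 18.5×19) is included at this height (area 351.50 mm²); After the difference (first − rest): starting from the 7×27.5 cube (192.50 mm²), the 18.5×19 cube at (-2, -2) partially overlaps it — only the 119.00 mm² overlap (of its 351.50 mm²) is removed, clipping the outline — area = 73.50 mm². Overall, the cross-section is a single solid region. Net area = 73.50 mm².

73.50 mm²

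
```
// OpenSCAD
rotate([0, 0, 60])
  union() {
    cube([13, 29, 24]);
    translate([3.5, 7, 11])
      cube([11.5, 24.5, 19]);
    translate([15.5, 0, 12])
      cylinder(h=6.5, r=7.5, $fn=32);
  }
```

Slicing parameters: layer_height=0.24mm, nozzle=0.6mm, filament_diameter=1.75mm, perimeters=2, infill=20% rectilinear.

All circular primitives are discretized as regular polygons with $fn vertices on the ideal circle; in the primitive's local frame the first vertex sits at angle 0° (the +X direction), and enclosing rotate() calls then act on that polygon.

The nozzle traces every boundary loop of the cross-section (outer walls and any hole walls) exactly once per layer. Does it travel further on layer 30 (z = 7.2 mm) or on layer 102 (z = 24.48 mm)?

Layer 30 (z = 7.2): the cube is present — its section is the full 13×29 rectangle (perimeter 84.00 mm); the cube at (3.5, 7) does not reach this height (z outside [11, 30]); the cylinder at (15.5, 0) is absent (z outside [12, 18.5]); Merging all regions: only the 13×29 cube is present, so the union is just that shape — boundary = 84.00 mm; (rotated 60° about Z; rotation is an isometry so areas/perimeters/island counts are preserved). So its perimeter = 84.00 mm. Layer 102 (z = 24.48): the cube is not intersected at this z (z outside [0, 24]); the cube at (3.5, 7) (footprint 11.5×24.5) is included at this height (perimeter 72.00 mm); the cylinder at (15.5, 0) is absent (z outside [12, 18.5]); Merging all regions: only the 11.5×24.5 cube at (3.5, 7) is present, so the union is just that shape — boundary = 72.00 mm; (whole slice rotated 60° about Z — lengths, areas and connectivity unchanged). So its perimeter = 72.00 mm. Layer 30 is larger (84.00 vs 72.00 mm).

layer 30 (z = 7.2 mm)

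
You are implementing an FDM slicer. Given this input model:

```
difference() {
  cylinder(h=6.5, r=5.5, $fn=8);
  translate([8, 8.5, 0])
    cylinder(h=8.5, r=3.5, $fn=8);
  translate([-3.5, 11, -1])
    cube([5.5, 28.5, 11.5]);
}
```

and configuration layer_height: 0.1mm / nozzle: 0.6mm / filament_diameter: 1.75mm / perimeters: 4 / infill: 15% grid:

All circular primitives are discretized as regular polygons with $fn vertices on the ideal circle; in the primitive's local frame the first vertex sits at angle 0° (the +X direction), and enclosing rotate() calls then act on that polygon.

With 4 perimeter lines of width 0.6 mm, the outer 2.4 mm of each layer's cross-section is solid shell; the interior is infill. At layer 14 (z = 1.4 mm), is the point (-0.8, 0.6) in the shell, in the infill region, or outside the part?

infill

At z = 1.4 mm: the cylinder: section is a regular 8-gon, circumradius r=5.5; the r=3.5 cylinder at (8, 8.5) contributes a regular 8-gon of circumradius 3.5; the cube at (-3.5, 11) (footprint 5.5×28.5) is included at this height; After the difference (first − rest): starting from the r=5.5 cylinder, the r=3.5 cylinder at (8, 8.5) misses the remaining region (no effect); the 5.5×28.5 cube at (-3.5, 11) misses the remaining region (no effect) — 1 connected region. Overall, the cross-section is a single solid region. The nearest boundary edge runs (-5.50, 0.00)→(-3.89, 3.89); distance from the point to it = 4.11 mm. The point is inside the cross-section and 4.11 mm from the nearest boundary — more than the 2.4 mm shell width (4 × 0.6), so it's in the infill interior.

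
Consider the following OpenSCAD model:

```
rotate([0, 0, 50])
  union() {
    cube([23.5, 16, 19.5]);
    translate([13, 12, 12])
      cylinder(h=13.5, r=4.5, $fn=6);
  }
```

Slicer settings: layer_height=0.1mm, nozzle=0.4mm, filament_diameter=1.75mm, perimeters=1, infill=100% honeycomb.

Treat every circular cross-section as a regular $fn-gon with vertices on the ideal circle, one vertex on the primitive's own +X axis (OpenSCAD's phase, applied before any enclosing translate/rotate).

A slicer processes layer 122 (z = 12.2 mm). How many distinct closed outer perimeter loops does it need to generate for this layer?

1

At z = 12.2 mm: the cube (footprint 23.5×16) is included at this height; the cylinder at (13, 12): section is a regular 6-gon, circumradius r=4.5; Taking the union: the r=4.5 cylinder at (13, 12) lies entirely inside the 23.5×16 cube, so the union is just the 23.5×16 cube — 1 connected region; (whole slice rotated 50° about Z — lengths, areas and connectivity unchanged). The result has 1 disconnected region.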